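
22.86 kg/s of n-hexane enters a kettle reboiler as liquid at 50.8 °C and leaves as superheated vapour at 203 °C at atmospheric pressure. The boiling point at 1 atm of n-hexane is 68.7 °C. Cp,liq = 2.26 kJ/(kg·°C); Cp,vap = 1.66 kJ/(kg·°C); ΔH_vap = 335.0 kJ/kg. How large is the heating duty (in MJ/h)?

liquid 50.8→68.7 °C: 40.454 kJ/kg
vaporisation at 68.7 °C: 335 kJ/kg
vapour 68.7→203 °C: 222.94 kJ/kg
Δh = 40.454 + 335 + 222.94 = 598.39 kJ/kg
Q = ṁ·Δh = 22.86 kg/s × 598.39 kJ/kg = 13679 kJ/s
|Q| = 13679 kW = 49245 MJ/h

Q = 49200 MJ/h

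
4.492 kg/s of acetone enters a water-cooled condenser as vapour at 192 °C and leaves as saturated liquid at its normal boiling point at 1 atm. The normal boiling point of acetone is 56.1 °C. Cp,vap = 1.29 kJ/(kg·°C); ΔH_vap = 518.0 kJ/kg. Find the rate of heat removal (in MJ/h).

Q_c = 11200 MJ/h

vapour 192→56.1 °C: -175.31 kJ/kg
condensation at 56.1 °C: -518 kJ/kg
Δh = -175.31 + -518 = -693.31 kJ/kg
Q = ṁ·Δh = 4.492 kg/s × -693.31 kJ/kg = -3114.4 kJ/s
|Q| = 3114.4 kW = 11212 MJ/h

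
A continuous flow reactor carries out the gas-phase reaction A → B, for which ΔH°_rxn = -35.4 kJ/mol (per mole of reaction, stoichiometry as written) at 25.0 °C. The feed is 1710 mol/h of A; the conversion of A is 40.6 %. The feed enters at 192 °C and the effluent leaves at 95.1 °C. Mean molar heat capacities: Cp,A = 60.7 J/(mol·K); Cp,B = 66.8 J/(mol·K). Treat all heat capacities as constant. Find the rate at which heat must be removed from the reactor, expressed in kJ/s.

Extent of reaction ξ = 0.406 × 1710 = 694.26 mol/h
Reaction term: ξ·ΔH°_rxn = 694.26 × -35.4 = -24577 kJ/h
Sensible, feed 192→25 °C: -17334 kJ/h
Outlet flows (mol/h): A 1015.7, B 694.26
Sensible, products 25→95.1 °C: 7573 kJ/h
Q = ΔH = -34338 kJ/h = -9.5383 kW
Heat removed = 9.5383 kJ/s

Q_out = 9.54 kJ/s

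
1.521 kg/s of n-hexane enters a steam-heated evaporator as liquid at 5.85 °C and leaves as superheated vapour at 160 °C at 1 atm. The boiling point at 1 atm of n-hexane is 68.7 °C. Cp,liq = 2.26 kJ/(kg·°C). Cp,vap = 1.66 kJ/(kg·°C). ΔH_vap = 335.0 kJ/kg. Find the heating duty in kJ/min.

liquid 5.85→68.7 °C: 142.04 kJ/kg
vaporisation at 68.7 °C: 335 kJ/kg
vapour 68.7→160 °C: 151.56 kJ/kg
Δh = 142.04 + 335 + 151.56 = 628.6 kJ/kg
Q = ṁ·Δh = 1.521 kg/s × 628.6 kJ/kg = 956.1 kJ/s
|Q| = 956.1 kW = 57366 kJ/min

Q = 57400 kJ/min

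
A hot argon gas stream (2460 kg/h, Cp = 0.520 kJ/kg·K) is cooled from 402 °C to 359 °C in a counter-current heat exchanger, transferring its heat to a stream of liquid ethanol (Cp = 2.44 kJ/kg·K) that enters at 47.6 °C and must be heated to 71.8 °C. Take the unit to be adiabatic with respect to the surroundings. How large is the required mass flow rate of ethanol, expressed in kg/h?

ṁ_c = 932 kg/h

Heat released by hot stream: Q = 2460 × 0.520 × (402 − 359) = 55006 kJ/h
Energy balance on cold side (adiabatic exchanger): Q = ṁ_c·Cp_c·(T_c,out − T_c,in)
ṁ_c = 55006 / [2.44 × (71.8 − 47.6)] = 931.54 kg/h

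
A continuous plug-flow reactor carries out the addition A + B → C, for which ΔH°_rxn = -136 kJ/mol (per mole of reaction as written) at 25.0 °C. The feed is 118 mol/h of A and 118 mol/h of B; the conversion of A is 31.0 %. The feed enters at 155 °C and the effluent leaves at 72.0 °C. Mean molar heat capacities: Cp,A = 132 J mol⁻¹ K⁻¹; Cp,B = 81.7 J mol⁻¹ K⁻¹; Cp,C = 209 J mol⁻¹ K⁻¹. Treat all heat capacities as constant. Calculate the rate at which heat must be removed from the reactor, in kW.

Q_out = 1.97 kW

Extent of reaction ξ = 0.310 × 118 = 36.58 mol/h
Reaction term: ξ·ΔH°_rxn = 36.58 × -136 = -4974.9 kJ/h
Sensible, feed 155→25 °C: -3278.2 kJ/h
Outlet flows (mol/h): A 81.42, B 81.42, C 36.58
Sensible, products 25→72.0 °C: 1177.1 kJ/h
Q = ΔH = -7075.9 kJ/h = -1.9655 kW
Heat removed = 1.9655 kW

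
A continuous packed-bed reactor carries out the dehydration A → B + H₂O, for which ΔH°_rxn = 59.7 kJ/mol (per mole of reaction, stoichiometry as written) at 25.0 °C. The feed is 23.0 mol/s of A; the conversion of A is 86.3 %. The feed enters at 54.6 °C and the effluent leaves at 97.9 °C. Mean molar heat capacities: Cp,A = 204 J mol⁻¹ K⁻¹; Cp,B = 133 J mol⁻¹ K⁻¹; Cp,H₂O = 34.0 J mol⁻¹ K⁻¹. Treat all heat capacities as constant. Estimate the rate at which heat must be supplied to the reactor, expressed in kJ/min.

Extent of reaction ξ = 0.863 × 23.0 = 19.849 mol/s
Reaction term: ξ·ΔH°_rxn = 19.849 × 59.7 = 1185 kJ/s
Sensible, feed 54.6→25 °C: -138.88 kJ/s
Outlet flows (mol/s): A 3.151, B 19.849, H₂O 19.849
Sensible, products 25→97.9 °C: 288.51 kJ/s
Q = ΔH = 1334.6 kJ/s = 1334.6 kW
Heat supplied = 80077 kJ/min

Q_in = 80100 kJ/min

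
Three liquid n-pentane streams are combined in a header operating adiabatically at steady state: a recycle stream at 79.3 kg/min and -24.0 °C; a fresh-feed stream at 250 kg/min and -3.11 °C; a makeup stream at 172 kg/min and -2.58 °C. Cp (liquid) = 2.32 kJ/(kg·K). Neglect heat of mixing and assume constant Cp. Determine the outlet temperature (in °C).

T_out = -6.23 °C

Adiabatic, steady state ⇒ Σ ṁᵢCp,ᵢ(T_out − Tᵢ) = 0
T_out = Σ ṁᵢCp,ᵢTᵢ / Σ ṁᵢCp,ᵢ
      = -7248.7 / 1163 = -6.2327 °C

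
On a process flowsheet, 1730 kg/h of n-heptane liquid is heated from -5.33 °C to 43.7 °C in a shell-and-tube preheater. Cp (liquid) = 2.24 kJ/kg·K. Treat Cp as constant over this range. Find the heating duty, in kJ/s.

Q = 52.8 kJ/s

Q = ṁ·Cp·ΔT = 1730 × 2.24 × (43.7 − -5.33) = 190000 kJ/h
Converting: 190000 / 3600 s = 52.778 kW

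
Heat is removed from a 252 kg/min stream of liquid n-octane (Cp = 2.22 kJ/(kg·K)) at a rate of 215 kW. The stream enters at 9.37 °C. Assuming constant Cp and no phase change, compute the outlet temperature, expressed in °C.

T_out = -13.7 °C

Q = 215 kW = 12900 kJ/min
ΔT = Q/(ṁ·Cp) = 12900/(252×2.22) = 23.059 K
T_out = 9.37 − 23.059 = -13.689 °C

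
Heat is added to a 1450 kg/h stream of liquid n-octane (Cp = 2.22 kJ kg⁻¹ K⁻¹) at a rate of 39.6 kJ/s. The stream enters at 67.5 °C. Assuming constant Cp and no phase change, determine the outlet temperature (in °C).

Q = 39.6 kJ/s = 142560 kJ/h
ΔT = Q/(ṁ·Cp) = 142560/(1450×2.22) = 44.287 K
T_out = 67.5 + 44.287 = 111.79 °C

T_out = 112 °C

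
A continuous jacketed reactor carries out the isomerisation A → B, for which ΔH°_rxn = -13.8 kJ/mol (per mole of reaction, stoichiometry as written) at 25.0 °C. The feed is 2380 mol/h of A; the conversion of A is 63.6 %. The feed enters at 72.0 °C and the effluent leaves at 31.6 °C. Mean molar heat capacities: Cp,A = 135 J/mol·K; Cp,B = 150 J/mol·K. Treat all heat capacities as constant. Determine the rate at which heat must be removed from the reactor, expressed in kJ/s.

Extent of reaction ξ = 0.636 × 2380 = 1513.7 mol/h
Reaction term: ξ·ΔH°_rxn = 1513.7 × -13.8 = -20889 kJ/h
Sensible, feed 72.0→25 °C: -15101 kJ/h
Outlet flows (mol/h): A 866.32, B 1513.7
Sensible, products 25→31.6 °C: 2270.4 kJ/h
Q = ΔH = -33719 kJ/h = -9.3665 kW
Heat removed = 9.3665 kJ/s

Q_out = 9.37 kJ/s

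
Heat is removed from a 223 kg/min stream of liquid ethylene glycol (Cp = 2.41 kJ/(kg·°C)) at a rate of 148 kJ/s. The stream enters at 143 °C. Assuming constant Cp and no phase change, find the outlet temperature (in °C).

Q = 148 kJ/s = 8880 kJ/min
ΔT = Q/(ṁ·Cp) = 8880/(223×2.41) = 16.523 K
T_out = 143 − 16.523 = 126.48 °C

T_out = 126 °C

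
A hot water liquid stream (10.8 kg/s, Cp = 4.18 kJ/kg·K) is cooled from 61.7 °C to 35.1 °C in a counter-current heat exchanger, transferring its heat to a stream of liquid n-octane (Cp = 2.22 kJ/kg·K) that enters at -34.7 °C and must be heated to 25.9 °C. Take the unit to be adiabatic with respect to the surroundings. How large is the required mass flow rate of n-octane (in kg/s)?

Heat released by hot stream: Q = 10.8 × 4.18 × (61.7 − 35.1) = 1200.8 kJ/s
Energy balance on cold side (adiabatic exchanger): Q = ṁ_c·Cp_c·(T_c,out − T_c,in)
ṁ_c = 1200.8 / [2.22 × (25.9 − -34.7)] = 8.926 kg/s

ṁ_c = 8.93 kg/s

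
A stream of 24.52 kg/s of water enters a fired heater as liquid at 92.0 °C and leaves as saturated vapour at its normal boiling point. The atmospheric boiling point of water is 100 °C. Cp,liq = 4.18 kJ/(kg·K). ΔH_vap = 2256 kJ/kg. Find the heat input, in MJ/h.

Q = 202000 MJ/h

liquid 92.0→100 °C: 33.44 kJ/kg
vaporisation at 100 °C: 2256 kJ/kg
Δh = 33.44 + 2256 = 2289.4 kJ/kg
Q = ṁ·Δh = 24.52 kg/s × 2289.4 kJ/kg = 56137 kJ/s
|Q| = 56137 kW = 202090 MJ/h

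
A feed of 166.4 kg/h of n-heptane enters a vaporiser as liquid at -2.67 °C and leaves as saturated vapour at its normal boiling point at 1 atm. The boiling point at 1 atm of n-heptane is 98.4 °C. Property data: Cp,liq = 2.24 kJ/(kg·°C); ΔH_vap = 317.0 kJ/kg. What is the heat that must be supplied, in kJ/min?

Q = 1510 kJ/min

liquid -2.67→98.4 °C: 226.4 kJ/kg
vaporisation at 98.4 °C: 317 kJ/kg
Δh = 226.4 + 317 = 543.4 kJ/kg
Q = ṁ·Δh = 166.4 kg/h × 543.4 kJ/kg = 90421 kJ/h
|Q| = 25.117 kW = 1507 kJ/min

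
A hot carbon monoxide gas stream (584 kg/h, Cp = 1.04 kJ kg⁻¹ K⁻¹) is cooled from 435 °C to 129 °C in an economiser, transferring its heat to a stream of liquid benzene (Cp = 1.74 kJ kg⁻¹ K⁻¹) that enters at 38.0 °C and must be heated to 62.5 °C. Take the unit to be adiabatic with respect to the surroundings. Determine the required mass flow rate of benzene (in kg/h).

ṁ_c = 4360 kg/h

Heat released by hot stream: Q = 584 × 1.04 × (435 − 129) = 185850 kJ/h
Energy balance on cold side (adiabatic exchanger): Q = ṁ_c·Cp_c·(T_c,out − T_c,in)
ṁ_c = 185850 / [1.74 × (62.5 − 38.0)] = 4359.7 kg/h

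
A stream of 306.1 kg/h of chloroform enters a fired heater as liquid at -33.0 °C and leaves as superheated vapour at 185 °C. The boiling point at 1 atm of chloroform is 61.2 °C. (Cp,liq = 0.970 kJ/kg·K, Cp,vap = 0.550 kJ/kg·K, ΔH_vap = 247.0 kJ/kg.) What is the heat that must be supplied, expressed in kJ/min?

Q = 2070 kJ/min

liquid -33.0→61.2 °C: 91.374 kJ/kg
vaporisation at 61.2 °C: 247 kJ/kg
vapour 61.2→185 °C: 68.09 kJ/kg
Δh = 91.374 + 247 + 68.09 = 406.46 kJ/kg
Q = ṁ·Δh = 306.1 kg/h × 406.46 kJ/kg = 124420 kJ/h
|Q| = 34.561 kW = 2073.6 kJ/min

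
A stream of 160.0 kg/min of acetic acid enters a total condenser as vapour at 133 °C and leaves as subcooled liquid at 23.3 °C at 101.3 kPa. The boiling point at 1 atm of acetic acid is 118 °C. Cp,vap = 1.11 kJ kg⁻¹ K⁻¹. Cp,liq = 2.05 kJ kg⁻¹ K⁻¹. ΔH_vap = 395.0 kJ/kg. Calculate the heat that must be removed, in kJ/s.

vapour 133→118 °C: -16.65 kJ/kg
condensation at 118 °C: -395 kJ/kg
liquid 118→23.3 °C: -194.13 kJ/kg
Δh = -16.65 + -395 + -194.13 = -605.78 kJ/kg
Q = ṁ·Δh = 160.0 kg/min × -605.78 kJ/kg = -96926 kJ/min
|Q| = 1615.4 kW

Q_c = 1620 kJ/s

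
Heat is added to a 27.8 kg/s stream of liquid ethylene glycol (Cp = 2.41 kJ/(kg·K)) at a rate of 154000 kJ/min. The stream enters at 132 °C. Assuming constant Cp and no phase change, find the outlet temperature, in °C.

T_out = 170 °C

Q = 154000 kJ/min = 2566.7 kJ/s
ΔT = Q/(ṁ·Cp) = 2566.7/(27.8×2.41) = 38.31 K
T_out = 132 + 38.31 = 170.31 °C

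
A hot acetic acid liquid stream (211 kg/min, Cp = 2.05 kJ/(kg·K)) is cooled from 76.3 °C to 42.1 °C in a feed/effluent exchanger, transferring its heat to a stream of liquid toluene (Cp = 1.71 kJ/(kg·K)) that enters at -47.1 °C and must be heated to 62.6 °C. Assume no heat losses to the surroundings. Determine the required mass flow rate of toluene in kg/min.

Heat released by hot stream: Q = 211 × 2.05 × (76.3 − 42.1) = 14793 kJ/min
Energy balance on cold side (adiabatic exchanger): Q = ṁ_c·Cp_c·(T_c,out − T_c,in)
ṁ_c = 14793 / [1.71 × (62.6 − -47.1)] = 78.861 kg/min

ṁ_c = 78.9 kg/min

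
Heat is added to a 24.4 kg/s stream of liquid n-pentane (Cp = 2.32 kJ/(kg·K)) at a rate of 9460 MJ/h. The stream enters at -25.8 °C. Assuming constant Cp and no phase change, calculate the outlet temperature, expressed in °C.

Q = 9460 MJ/h = 2627.8 kJ/s
ΔT = Q/(ṁ·Cp) = 2627.8/(24.4×2.32) = 46.421 K
T_out = -25.8 + 46.421 = 20.621 °C

T_out = 20.6 °C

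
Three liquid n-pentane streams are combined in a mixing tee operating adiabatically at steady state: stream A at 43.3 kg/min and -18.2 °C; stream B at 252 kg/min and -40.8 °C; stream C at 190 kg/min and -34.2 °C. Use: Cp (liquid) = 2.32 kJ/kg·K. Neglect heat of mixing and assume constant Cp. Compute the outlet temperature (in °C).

T_out = -36.2 °C

Energy balance with Q = 0: Σ ṁᵢCp,ᵢ(T_out − Tᵢ) = 0
Σ ṁᵢCp,ᵢTᵢ = 43.3×2.32×-18.2 + 252×2.32×-40.8 + 190×2.32×-34.2 = -40757
Σ ṁᵢCp,ᵢ = 43.3×2.32 + 252×2.32 + 190×2.32 = 1125.9
T_out = -40757 / 1125.9 = -36.2 °C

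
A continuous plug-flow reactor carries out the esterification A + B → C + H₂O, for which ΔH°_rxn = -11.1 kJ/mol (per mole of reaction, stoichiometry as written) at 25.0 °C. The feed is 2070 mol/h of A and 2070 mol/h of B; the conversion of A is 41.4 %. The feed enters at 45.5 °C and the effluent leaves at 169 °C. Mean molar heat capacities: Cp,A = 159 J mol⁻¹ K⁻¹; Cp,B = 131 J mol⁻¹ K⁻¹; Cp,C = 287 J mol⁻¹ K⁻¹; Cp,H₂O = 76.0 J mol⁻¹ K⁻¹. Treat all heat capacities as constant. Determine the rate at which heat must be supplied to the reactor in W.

Q_in = 20500 W

Extent of reaction ξ = 0.414 × 2070 = 856.98 mol/h
Reaction term: ξ·ΔH°_rxn = 856.98 × -11.1 = -9512.5 kJ/h
Sensible, feed 45.5→25 °C: -12306 kJ/h
Outlet flows (mol/h): A 1213, B 1213, C 856.98, H₂O 856.98
Sensible, products 25→169 °C: 95452 kJ/h
Q = ΔH = 73633 kJ/h = 20.454 kW
Heat supplied = 20454 W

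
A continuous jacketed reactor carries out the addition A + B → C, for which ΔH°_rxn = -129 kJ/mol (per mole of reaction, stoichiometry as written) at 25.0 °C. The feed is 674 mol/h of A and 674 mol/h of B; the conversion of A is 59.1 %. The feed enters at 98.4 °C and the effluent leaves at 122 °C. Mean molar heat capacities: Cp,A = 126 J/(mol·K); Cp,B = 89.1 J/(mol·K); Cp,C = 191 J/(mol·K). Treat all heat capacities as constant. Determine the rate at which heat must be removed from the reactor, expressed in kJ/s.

Extent of reaction ξ = 0.591 × 674 = 398.33 mol/h
Reaction term: ξ·ΔH°_rxn = 398.33 × -129 = -51385 kJ/h
Sensible, feed 98.4→25 °C: -10641 kJ/h
Outlet flows (mol/h): A 275.67, B 275.67, C 398.33
Sensible, products 25→122 °C: 13132 kJ/h
Q = ΔH = -48895 kJ/h = -13.582 kW
Heat removed = 13.582 kJ/s

Q_out = 13.6 kJ/s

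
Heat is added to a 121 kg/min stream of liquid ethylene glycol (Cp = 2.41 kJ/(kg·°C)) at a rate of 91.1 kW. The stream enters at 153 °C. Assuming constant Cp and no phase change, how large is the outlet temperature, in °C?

T_out = 172 °C

Q = 91.1 kW = 5466 kJ/min
ΔT = Q/(ṁ·Cp) = 5466/(121×2.41) = 18.744 K
T_out = 153 + 18.744 = 171.74 °C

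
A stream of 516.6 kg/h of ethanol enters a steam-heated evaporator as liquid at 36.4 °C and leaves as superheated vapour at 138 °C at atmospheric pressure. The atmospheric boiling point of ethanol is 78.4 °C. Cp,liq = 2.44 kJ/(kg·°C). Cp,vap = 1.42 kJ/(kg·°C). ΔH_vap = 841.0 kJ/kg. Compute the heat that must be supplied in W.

Q = 148000 W

liquid 36.4→78.4 °C: 102.48 kJ/kg
vaporisation at 78.4 °C: 841 kJ/kg
vapour 78.4→138 °C: 84.632 kJ/kg
Δh = 102.48 + 841 + 84.632 = 1028.1 kJ/kg
Q = ṁ·Δh = 516.6 kg/h × 1028.1 kJ/kg = 531120 kJ/h
|Q| = 147.53 kW = 147530 W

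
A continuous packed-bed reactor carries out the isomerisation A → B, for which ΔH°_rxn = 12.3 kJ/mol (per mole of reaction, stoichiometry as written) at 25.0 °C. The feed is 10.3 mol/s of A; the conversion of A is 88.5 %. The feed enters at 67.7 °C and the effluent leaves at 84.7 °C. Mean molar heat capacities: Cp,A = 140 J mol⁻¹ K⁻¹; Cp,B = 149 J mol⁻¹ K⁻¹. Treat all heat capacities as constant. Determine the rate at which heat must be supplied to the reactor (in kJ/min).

Q_in = 8490 kJ/min

Extent of reaction ξ = 0.885 × 10.3 = 9.1155 mol/s
Reaction term: ξ·ΔH°_rxn = 9.1155 × 12.3 = 112.12 kJ/s
Sensible, feed 67.7→25 °C: -61.573 kJ/s
Outlet flows (mol/s): A 1.1845, B 9.1155
Sensible, products 25→84.7 °C: 90.985 kJ/s
Q = ΔH = 141.53 kJ/s = 141.53 kW
Heat supplied = 8491.9 kJ/min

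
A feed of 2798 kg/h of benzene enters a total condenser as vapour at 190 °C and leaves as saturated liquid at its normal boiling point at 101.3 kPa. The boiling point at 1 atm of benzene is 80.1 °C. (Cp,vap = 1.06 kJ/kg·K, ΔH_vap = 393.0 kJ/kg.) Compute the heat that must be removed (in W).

Q_c = 396000 W

vapour 190→80.1 °C: -116.49 kJ/kg
condensation at 80.1 °C: -393 kJ/kg
Δh = -116.49 + -393 = -509.49 kJ/kg
Q = ṁ·Δh = 2798 kg/h × -509.49 kJ/kg = -1.4256e+06 kJ/h
|Q| = 395.99 kW = 395990 W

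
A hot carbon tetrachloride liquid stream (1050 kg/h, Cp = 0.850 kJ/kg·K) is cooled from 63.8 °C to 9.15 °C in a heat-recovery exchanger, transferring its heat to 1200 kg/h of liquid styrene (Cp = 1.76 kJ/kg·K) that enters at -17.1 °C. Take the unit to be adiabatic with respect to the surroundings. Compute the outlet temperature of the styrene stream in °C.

T_c,out = 5.99 °C

Heat released by hot stream: Q = 1050 × 0.850 × (63.8 − 9.15) = 48775 kJ/h
Energy balance on cold side (adiabatic exchanger): Q = ṁ_c·Cp_c·(T_c,out − T_c,in)
T_c,out = -17.1 + 48775/(1200 × 1.76) = 5.9943 °C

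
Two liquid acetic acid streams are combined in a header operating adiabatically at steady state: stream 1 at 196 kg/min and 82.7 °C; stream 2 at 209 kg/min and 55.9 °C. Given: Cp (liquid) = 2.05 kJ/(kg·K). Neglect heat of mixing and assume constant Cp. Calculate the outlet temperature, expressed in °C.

T_out = 68.9 °C

Energy balance with Q = 0: Σ ṁᵢCp,ᵢ(T_out − Tᵢ) = 0
Σ ṁᵢCp,ᵢTᵢ = 196×2.05×82.7 + 209×2.05×55.9 = 57179
Σ ṁᵢCp,ᵢ = 196×2.05 + 209×2.05 = 830.25
T_out = 57179 / 830.25 = 68.87 °C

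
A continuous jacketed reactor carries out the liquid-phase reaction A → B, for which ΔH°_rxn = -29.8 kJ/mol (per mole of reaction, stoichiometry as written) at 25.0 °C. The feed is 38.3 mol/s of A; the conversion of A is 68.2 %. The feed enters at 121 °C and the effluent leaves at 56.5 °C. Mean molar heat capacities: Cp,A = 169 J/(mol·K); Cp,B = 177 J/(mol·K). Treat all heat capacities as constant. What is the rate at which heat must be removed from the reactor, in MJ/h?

Q_out = 4280 MJ/h

Extent of reaction ξ = 0.682 × 38.3 = 26.121 mol/s
Reaction term: ξ·ΔH°_rxn = 26.121 × -29.8 = -778.39 kJ/s
Sensible, feed 121→25 °C: -621.38 kJ/s
Outlet flows (mol/s): A 12.179, B 26.121
Sensible, products 25→56.5 °C: 210.47 kJ/s
Q = ΔH = -1189.3 kJ/s = -1189.3 kW
Heat removed = 4281.5 MJ/h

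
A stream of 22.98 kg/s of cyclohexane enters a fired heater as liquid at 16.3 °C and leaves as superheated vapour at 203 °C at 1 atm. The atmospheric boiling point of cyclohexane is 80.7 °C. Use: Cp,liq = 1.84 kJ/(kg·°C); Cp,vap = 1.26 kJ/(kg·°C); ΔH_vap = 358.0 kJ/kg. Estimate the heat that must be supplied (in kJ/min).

Q = 869000 kJ/min

liquid 16.3→80.7 °C: 118.5 kJ/kg
vaporisation at 80.7 °C: 358 kJ/kg
vapour 80.7→203 °C: 154.1 kJ/kg
Δh = 118.5 + 358 + 154.1 = 630.59 kJ/kg
Q = ṁ·Δh = 22.98 kg/s × 630.59 kJ/kg = 14491 kJ/s
|Q| = 14491 kW = 869460 kJ/min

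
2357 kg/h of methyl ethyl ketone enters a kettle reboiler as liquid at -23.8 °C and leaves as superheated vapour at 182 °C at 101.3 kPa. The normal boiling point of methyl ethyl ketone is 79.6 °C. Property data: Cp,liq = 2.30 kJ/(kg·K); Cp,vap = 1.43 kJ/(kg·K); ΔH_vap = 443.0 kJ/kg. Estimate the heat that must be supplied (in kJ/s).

Q = 542 kJ/s

liquid -23.8→79.6 °C: 237.82 kJ/kg
vaporisation at 79.6 °C: 443 kJ/kg
vapour 79.6→182 °C: 146.43 kJ/kg
Δh = 237.82 + 443 + 146.43 = 827.25 kJ/kg
Q = ṁ·Δh = 2357 kg/h × 827.25 kJ/kg = 1.9498e+06 kJ/h
|Q| = 541.62 kW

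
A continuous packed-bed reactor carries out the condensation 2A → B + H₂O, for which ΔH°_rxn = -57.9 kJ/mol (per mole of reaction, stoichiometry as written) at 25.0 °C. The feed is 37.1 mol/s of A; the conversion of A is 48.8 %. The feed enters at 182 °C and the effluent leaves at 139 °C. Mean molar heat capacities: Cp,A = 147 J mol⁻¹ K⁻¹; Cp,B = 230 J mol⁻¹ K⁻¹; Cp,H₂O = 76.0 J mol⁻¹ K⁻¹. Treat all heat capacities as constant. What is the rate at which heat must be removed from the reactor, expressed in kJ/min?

Extent of reaction ξ = 0.488 × 37.1 / 2 = 9.0524 mol/s
Reaction term: ξ·ΔH°_rxn = 9.0524 × -57.9 = -524.13 kJ/s
Sensible, feed 182→25 °C: -856.23 kJ/s
Outlet flows (mol/s): A 18.995, B 9.0524, H₂O 9.0524
Sensible, products 25→139 °C: 634.11 kJ/s
Q = ΔH = -746.26 kJ/s = -746.26 kW
Heat removed = 44776 kJ/min

Q_out = 44800 kJ/min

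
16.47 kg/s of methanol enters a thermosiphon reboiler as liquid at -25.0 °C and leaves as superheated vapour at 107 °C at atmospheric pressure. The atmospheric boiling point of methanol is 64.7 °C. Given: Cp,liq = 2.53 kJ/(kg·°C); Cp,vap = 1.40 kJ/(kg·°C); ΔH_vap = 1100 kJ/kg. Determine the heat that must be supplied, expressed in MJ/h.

Q = 82200 MJ/h

liquid -25.0→64.7 °C: 226.94 kJ/kg
vaporisation at 64.7 °C: 1100 kJ/kg
vapour 64.7→107 °C: 59.22 kJ/kg
Δh = 226.94 + 1100 + 59.22 = 1386.2 kJ/kg
Q = ṁ·Δh = 16.47 kg/s × 1386.2 kJ/kg = 22830 kJ/s
|Q| = 22830 kW = 82188 MJ/h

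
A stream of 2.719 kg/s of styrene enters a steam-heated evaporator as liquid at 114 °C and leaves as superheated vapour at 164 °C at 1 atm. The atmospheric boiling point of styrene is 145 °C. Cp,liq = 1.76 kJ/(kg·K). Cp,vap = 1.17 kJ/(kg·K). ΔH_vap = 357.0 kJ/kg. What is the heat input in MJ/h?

Q = 4250 MJ/h

liquid 114→145 °C: 54.56 kJ/kg
vaporisation at 145 °C: 357 kJ/kg
vapour 145→164 °C: 22.23 kJ/kg
Δh = 54.56 + 357 + 22.23 = 433.79 kJ/kg
Q = ṁ·Δh = 2.719 kg/s × 433.79 kJ/kg = 1179.5 kJ/s
|Q| = 1179.5 kW = 4246.1 MJ/h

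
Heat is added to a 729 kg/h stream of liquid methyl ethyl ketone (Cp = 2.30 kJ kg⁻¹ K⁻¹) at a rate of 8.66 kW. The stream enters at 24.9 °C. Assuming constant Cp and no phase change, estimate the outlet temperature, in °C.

Q = 8.66 kW = 31176 kJ/h
ΔT = Q/(ṁ·Cp) = 31176/(729×2.30) = 18.594 K
T_out = 24.9 + 18.594 = 43.494 °C

T_out = 43.5 °C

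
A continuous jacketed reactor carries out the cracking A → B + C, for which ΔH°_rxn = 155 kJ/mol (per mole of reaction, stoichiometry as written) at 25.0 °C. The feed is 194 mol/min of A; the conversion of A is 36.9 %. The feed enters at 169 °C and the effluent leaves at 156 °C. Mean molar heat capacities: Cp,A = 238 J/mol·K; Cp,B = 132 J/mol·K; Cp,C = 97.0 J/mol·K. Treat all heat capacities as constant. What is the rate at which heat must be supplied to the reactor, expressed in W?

Extent of reaction ξ = 0.369 × 194 = 71.586 mol/min
Reaction term: ξ·ΔH°_rxn = 71.586 × 155 = 11096 kJ/min
Sensible, feed 169→25 °C: -6648.8 kJ/min
Outlet flows (mol/min): A 122.41, B 71.586, C 71.586
Sensible, products 25→156 °C: 5964.1 kJ/min
Q = ΔH = 10411 kJ/min = 173.52 kW
Heat supplied = 173520 W

Q_in = 174000 W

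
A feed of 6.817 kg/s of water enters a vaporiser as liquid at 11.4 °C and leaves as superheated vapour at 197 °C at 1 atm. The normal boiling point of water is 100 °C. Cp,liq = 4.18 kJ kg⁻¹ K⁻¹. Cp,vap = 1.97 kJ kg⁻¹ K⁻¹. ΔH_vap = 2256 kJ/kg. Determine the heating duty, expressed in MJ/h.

liquid 11.4→100 °C: 370.35 kJ/kg
vaporisation at 100 °C: 2256 kJ/kg
vapour 100→197 °C: 191.09 kJ/kg
Δh = 370.35 + 2256 + 191.09 = 2817.4 kJ/kg
Q = ṁ·Δh = 6.817 kg/s × 2817.4 kJ/kg = 19206 kJ/s
|Q| = 19206 kW = 69143 MJ/h

Q = 69100 MJ/h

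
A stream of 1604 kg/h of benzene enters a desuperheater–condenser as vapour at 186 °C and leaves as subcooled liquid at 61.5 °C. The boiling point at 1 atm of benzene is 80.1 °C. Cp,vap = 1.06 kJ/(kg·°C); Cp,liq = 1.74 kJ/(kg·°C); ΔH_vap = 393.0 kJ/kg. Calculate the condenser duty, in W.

vapour 186→80.1 °C: -112.25 kJ/kg
condensation at 80.1 °C: -393 kJ/kg
liquid 80.1→61.5 °C: -32.364 kJ/kg
Δh = -112.25 + -393 + -32.364 = -537.62 kJ/kg
Q = ṁ·Δh = 1604 kg/h × -537.62 kJ/kg = -862340 kJ/h
|Q| = 239.54 kW = 239540 W

Q_c = 240000 W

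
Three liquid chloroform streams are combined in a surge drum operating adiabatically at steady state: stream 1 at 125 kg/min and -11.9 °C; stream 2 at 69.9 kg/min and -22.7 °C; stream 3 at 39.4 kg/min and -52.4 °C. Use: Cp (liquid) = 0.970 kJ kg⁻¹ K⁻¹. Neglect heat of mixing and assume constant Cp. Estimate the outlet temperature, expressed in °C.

No heat crosses the boundary, so H_out = H_in.
T_out = Σ ṁᵢCp,ᵢTᵢ / Σ ṁᵢCp,ᵢ
      = -4984.6 / 227.27 = -21.933 °C

T_out = -21.9 °C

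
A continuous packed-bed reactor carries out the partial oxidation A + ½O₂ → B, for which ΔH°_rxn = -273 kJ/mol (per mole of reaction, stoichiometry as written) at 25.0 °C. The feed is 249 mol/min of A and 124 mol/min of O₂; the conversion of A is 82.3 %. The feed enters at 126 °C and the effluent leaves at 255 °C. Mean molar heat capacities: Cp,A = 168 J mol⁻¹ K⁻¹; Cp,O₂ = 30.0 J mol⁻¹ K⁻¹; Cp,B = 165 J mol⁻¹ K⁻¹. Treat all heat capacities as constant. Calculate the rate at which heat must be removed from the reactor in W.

Q_out = 849000 W

Extent of reaction ξ = 0.823 × 249 = 204.93 mol/min
Reaction term: ξ·ΔH°_rxn = 204.93 × -273 = -55945 kJ/min
Sensible, feed 126→25 °C: -4600.8 kJ/min
Outlet flows (mol/min): A 44.073, O₂ 21.537, B 204.93
Sensible, products 25→255 °C: 9628.6 kJ/min
Q = ΔH = -50917 kJ/min = -848.62 kW
Heat removed = 848620 W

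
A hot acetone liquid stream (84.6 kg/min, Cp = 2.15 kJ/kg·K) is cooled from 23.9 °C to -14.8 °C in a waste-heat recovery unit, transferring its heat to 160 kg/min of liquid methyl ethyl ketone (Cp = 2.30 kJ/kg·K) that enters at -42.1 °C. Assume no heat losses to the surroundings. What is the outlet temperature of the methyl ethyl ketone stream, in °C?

Heat released by hot stream: Q = 84.6 × 2.15 × (23.9 − -14.8) = 7039.1 kJ/min
Energy balance on cold side (adiabatic exchanger): Q = ṁ_c·Cp_c·(T_c,out − T_c,in)
T_c,out = -42.1 + 7039.1/(160 × 2.30) = -22.972 °C

T_c,out = -23.0 °C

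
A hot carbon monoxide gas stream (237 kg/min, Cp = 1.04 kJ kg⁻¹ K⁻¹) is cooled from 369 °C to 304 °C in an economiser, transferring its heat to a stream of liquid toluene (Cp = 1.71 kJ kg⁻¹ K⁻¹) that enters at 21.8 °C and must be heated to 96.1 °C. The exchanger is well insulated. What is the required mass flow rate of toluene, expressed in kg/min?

Heat released by hot stream: Q = 237 × 1.04 × (369 − 304) = 16021 kJ/min
Energy balance on cold side (adiabatic exchanger): Q = ṁ_c·Cp_c·(T_c,out − T_c,in)
ṁ_c = 16021 / [1.71 × (96.1 − 21.8)] = 126.1 kg/min

ṁ_c = 126 kg/min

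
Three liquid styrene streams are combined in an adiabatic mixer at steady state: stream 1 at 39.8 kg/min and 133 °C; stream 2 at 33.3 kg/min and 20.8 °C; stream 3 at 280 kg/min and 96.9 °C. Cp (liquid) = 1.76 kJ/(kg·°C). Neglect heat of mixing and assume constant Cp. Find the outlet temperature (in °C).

T_out = 93.8 °C

Energy balance with Q = 0: Σ ṁᵢCp,ᵢ(T_out − Tᵢ) = 0
Σ ṁᵢCp,ᵢTᵢ = 39.8×1.76×133 + 33.3×1.76×20.8 + 280×1.76×96.9 = 58288
Σ ṁᵢCp,ᵢ = 39.8×1.76 + 33.3×1.76 + 280×1.76 = 621.46
T_out = 58288 / 621.46 = 93.792 °C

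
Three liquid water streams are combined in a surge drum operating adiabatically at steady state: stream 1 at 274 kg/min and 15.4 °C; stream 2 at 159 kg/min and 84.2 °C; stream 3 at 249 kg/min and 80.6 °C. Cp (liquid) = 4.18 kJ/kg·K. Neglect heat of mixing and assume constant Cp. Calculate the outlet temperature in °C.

Adiabatic, steady state ⇒ Σ ṁᵢCp,ᵢ(T_out − Tᵢ) = 0
T_out = Σ ṁᵢCp,ᵢTᵢ / Σ ṁᵢCp,ᵢ
      = 157490 / 2850.8 = 55.245 °C

T_out = 55.2 °C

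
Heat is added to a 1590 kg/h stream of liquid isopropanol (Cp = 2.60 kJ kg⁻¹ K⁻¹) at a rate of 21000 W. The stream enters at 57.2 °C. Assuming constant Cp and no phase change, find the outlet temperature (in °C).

Q = 21000 W = 75600 kJ/h
ΔT = Q/(ṁ·Cp) = 75600/(1590×2.60) = 18.287 K
T_out = 57.2 + 18.287 = 75.487 °C

T_out = 75.5 °C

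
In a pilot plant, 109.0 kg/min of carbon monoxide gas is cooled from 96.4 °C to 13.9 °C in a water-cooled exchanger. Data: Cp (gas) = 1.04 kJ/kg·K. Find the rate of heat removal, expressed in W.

Q = ṁ·Cp·ΔT = 109.0 × 1.04 × (13.9 − 96.4) = -9352.2 kJ/min
Converting: 9352.2 / 60 s = 155.87 kW
Cooling duty = 155870 W

Q_c = 156000 W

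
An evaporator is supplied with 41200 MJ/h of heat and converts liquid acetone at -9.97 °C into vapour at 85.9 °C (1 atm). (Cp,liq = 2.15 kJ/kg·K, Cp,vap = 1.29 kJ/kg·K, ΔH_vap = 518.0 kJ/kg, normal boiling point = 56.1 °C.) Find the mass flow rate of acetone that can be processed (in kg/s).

ṁ = 16.4 kg/s

Δh = 2.15×(56.1−-9.97) + 518.0 + 1.29×(85.9−56.1) = 698.49 kJ/kg
Q = 41200 MJ/h = 11444 kJ/s = 11444 kJ/s
ṁ = Q/Δh = 11444 / 698.49 = 16.384 kg/s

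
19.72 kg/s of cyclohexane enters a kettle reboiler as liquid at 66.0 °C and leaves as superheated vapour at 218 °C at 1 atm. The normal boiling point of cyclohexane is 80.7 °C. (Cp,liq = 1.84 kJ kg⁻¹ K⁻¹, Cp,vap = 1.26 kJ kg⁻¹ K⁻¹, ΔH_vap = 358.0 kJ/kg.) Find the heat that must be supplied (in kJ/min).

liquid 66.0→80.7 °C: 27.048 kJ/kg
vaporisation at 80.7 °C: 358 kJ/kg
vapour 80.7→218 °C: 173 kJ/kg
Δh = 27.048 + 358 + 173 = 558.05 kJ/kg
Q = ṁ·Δh = 19.72 kg/s × 558.05 kJ/kg = 11005 kJ/s
|Q| = 11005 kW = 660280 kJ/min

Q = 660000 kJ/min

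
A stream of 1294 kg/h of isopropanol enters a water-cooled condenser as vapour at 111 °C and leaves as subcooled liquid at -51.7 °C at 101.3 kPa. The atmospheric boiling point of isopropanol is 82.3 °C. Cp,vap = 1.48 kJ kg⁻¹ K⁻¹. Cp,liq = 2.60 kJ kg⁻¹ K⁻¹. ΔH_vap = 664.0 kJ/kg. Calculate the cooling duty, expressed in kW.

vapour 111→82.3 °C: -42.476 kJ/kg
condensation at 82.3 °C: -664 kJ/kg
liquid 82.3→-51.7 °C: -348.4 kJ/kg
Δh = -42.476 + -664 + -348.4 = -1054.9 kJ/kg
Q = ṁ·Δh = 1294 kg/h × -1054.9 kJ/kg = -1.365e+06 kJ/h
|Q| = 379.17 kW

Q_c = 379 kW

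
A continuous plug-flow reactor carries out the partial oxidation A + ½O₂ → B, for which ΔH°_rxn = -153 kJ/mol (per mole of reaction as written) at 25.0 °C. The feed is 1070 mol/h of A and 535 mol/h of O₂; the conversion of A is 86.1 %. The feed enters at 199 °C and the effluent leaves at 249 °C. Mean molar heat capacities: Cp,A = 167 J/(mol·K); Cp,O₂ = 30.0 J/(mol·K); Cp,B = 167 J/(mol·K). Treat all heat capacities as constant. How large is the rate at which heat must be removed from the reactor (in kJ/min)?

Extent of reaction ξ = 0.861 × 1070 = 921.27 mol/h
Reaction term: ξ·ΔH°_rxn = 921.27 × -153 = -140950 kJ/h
Sensible, feed 199→25 °C: -33885 kJ/h
Outlet flows (mol/h): A 148.73, O₂ 74.365, B 921.27
Sensible, products 25→249 °C: 40526 kJ/h
Q = ΔH = -134310 kJ/h = -37.309 kW
Heat removed = 2238.5 kJ/min

Q_out = 2240 kJ/min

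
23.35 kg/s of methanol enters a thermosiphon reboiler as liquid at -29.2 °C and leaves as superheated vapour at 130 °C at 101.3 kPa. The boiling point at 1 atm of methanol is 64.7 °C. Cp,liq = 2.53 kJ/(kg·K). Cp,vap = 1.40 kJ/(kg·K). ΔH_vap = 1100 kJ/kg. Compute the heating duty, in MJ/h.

Q = 120000 MJ/h

liquid -29.2→64.7 °C: 237.57 kJ/kg
vaporisation at 64.7 °C: 1100 kJ/kg
vapour 64.7→130 °C: 91.42 kJ/kg
Δh = 237.57 + 1100 + 91.42 = 1429 kJ/kg
Q = ṁ·Δh = 23.35 kg/s × 1429 kJ/kg = 33367 kJ/s
|Q| = 33367 kW = 120120 MJ/h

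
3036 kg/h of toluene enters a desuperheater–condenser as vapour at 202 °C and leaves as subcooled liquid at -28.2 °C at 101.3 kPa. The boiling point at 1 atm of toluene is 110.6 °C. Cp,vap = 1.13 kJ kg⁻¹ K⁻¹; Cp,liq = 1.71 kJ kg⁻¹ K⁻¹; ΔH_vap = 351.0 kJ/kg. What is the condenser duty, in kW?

Q_c = 583 kW

vapour 202→110.6 °C: -103.28 kJ/kg
condensation at 110.6 °C: -351 kJ/kg
liquid 110.6→-28.2 °C: -237.35 kJ/kg
Δh = -103.28 + -351 + -237.35 = -691.63 kJ/kg
Q = ṁ·Δh = 3036 kg/h × -691.63 kJ/kg = -2.0998e+06 kJ/h
|Q| = 583.27 kW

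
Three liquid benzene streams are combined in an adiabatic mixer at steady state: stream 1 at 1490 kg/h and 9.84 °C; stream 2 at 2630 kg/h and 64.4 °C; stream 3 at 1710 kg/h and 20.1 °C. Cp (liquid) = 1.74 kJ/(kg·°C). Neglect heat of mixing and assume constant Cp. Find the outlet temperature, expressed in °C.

T_out = 37.5 °C

Adiabatic, steady state ⇒ Σ ṁᵢCp,ᵢ(T_out − Tᵢ) = 0
T_out = Σ ṁᵢCp,ᵢTᵢ / Σ ṁᵢCp,ᵢ
      = 380020 / 10144 = 37.462 °C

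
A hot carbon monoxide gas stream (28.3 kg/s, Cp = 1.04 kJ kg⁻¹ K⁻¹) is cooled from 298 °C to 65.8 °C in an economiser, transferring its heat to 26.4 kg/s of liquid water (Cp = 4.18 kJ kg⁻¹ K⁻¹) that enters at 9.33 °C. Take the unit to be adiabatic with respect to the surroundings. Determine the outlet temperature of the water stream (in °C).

Heat released by hot stream: Q = 28.3 × 1.04 × (298 − 65.8) = 6834.1 kJ/s
Energy balance on cold side (adiabatic exchanger): Q = ṁ_c·Cp_c·(T_c,out − T_c,in)
T_c,out = 9.33 + 6834.1/(26.4 × 4.18) = 71.26 °C

T_c,out = 71.3 °C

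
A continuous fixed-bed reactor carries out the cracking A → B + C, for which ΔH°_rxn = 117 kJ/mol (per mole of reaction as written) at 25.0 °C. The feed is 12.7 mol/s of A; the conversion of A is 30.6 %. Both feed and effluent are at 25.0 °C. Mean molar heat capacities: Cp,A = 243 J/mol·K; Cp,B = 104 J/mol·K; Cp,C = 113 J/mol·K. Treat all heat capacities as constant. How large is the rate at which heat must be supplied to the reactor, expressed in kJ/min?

Q_in = 27300 kJ/min

Extent of reaction ξ = 0.306 × 12.7 = 3.8862 mol/s
Reaction term: ξ·ΔH°_rxn = 3.8862 × 117 = 454.69 kJ/s
Q = ΔH = 454.69 kJ/s = 454.69 kW
Heat supplied = 27281 kJ/min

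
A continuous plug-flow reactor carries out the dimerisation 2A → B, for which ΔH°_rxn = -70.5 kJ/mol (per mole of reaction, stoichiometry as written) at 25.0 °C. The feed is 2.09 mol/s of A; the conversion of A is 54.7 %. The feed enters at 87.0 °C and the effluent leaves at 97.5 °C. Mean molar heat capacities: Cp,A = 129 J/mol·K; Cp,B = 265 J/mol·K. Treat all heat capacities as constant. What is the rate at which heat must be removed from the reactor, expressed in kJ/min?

Extent of reaction ξ = 0.547 × 2.09 / 2 = 0.57161 mol/s
Reaction term: ξ·ΔH°_rxn = 0.57161 × -70.5 = -40.299 kJ/s
Sensible, feed 87.0→25 °C: -16.716 kJ/s
Outlet flows (mol/s): A 0.94677, B 0.57161
Sensible, products 25→97.5 °C: 19.837 kJ/s
Q = ΔH = -37.178 kJ/s = -37.178 kW
Heat removed = 2230.7 kJ/min

Q_out = 2230 kJ/min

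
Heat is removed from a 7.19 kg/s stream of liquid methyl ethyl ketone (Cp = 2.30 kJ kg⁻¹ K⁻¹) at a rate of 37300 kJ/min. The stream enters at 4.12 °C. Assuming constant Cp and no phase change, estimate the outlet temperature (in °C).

Q = 37300 kJ/min = 621.67 kJ/s
ΔT = Q/(ṁ·Cp) = 621.67/(7.19×2.30) = 37.592 K
T_out = 4.12 − 37.592 = -33.472 °C

T_out = -33.5 °C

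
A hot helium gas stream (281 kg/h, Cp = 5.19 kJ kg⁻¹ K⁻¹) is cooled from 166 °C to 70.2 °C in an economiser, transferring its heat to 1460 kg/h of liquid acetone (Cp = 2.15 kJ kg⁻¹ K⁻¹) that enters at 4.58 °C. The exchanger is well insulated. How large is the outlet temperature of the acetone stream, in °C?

T_c,out = 49.1 °C

Heat released by hot stream: Q = 281 × 5.19 × (166 − 70.2) = 139710 kJ/h
Energy balance on cold side (adiabatic exchanger): Q = ṁ_c·Cp_c·(T_c,out − T_c,in)
T_c,out = 4.58 + 139710/(1460 × 2.15) = 49.089 °C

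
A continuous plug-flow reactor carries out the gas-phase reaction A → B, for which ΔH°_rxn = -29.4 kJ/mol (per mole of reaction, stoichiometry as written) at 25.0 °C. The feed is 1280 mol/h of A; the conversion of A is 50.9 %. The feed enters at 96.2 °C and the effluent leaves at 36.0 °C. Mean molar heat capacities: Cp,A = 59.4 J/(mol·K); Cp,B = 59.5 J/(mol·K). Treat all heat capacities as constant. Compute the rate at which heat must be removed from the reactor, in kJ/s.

Extent of reaction ξ = 0.509 × 1280 = 651.52 mol/h
Reaction term: ξ·ΔH°_rxn = 651.52 × -29.4 = -19155 kJ/h
Sensible, feed 96.2→25 °C: -5413.5 kJ/h
Outlet flows (mol/h): A 628.48, B 651.52
Sensible, products 25→36.0 °C: 837.07 kJ/h
Q = ΔH = -23731 kJ/h = -6.592 kW
Heat removed = 6.592 kJ/s

Q_out = 6.59 kJ/s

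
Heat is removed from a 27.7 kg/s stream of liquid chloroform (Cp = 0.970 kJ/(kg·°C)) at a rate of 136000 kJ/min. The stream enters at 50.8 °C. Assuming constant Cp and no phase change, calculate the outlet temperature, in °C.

Q = 136000 kJ/min = 2266.7 kJ/s
ΔT = Q/(ṁ·Cp) = 2266.7/(27.7×0.970) = 84.36 K
T_out = 50.8 − 84.36 = -33.56 °C

T_out = -33.6 °C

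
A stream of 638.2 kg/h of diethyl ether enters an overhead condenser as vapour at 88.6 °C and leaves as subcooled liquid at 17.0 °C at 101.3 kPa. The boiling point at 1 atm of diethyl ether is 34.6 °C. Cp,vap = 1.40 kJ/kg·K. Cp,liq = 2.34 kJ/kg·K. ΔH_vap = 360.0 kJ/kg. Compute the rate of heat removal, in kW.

vapour 88.6→34.6 °C: -75.6 kJ/kg
condensation at 34.6 °C: -360 kJ/kg
liquid 34.6→17.0 °C: -41.184 kJ/kg
Δh = -75.6 + -360 + -41.184 = -476.78 kJ/kg
Q = ṁ·Δh = 638.2 kg/h × -476.78 kJ/kg = -304280 kJ/h
|Q| = 84.523 kW

Q_c = 84.5 kW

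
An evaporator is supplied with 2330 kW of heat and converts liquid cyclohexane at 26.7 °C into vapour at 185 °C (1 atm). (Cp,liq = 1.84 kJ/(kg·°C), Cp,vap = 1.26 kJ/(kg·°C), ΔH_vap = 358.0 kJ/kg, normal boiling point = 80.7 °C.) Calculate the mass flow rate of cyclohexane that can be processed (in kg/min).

ṁ = 237 kg/min

Δh = 1.84×(80.7−26.7) + 358.0 + 1.26×(185−80.7) = 588.78 kJ/kg
Q = 2330 kW = 2330 kJ/s = 139800 kJ/min
ṁ = Q/Δh = 139800 / 588.78 = 237.44 kg/min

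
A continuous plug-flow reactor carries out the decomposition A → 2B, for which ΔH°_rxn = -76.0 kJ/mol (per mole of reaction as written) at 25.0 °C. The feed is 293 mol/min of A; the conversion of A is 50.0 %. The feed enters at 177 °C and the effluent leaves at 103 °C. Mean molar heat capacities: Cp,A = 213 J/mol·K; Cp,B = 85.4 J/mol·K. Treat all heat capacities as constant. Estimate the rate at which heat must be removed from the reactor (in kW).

Extent of reaction ξ = 0.500 × 293 = 146.5 mol/min
Reaction term: ξ·ΔH°_rxn = 146.5 × -76.0 = -11134 kJ/min
Sensible, feed 177→25 °C: -9486.2 kJ/min
Outlet flows (mol/min): A 146.5, B 293
Sensible, products 25→103 °C: 4385.7 kJ/min
Q = ΔH = -16234 kJ/min = -270.57 kW
Heat removed = 270.57 kW

Q_out = 271 kW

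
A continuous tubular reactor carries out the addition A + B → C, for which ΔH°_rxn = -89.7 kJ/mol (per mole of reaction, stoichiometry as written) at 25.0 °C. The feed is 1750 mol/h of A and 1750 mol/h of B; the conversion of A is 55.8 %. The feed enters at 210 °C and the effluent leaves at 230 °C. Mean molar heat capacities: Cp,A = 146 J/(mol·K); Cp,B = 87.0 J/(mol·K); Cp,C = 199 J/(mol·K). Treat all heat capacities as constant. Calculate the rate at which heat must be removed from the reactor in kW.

Extent of reaction ξ = 0.558 × 1750 = 976.5 mol/h
Reaction term: ξ·ΔH°_rxn = 976.5 × -89.7 = -87592 kJ/h
Sensible, feed 210→25 °C: -75434 kJ/h
Outlet flows (mol/h): A 773.5, B 773.5, C 976.5
Sensible, products 25→230 °C: 76783 kJ/h
Q = ΔH = -86243 kJ/h = -23.956 kW
Heat removed = 23.956 kW

Q_out = 24.0 kW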